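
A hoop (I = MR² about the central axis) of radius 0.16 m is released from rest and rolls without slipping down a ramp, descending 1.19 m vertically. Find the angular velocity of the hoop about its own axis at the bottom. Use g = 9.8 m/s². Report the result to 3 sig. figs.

ω ≈ 21.3 rad/s

With I = MR², the ratio k = I/(MR²) is 1.
The rolling condition ω = v/R makes the rotational term ½I(v/R)² = ½kMv², so KE_total = ½(1+k)Mv² = Mv².
Energy conservation Mgh = ½(1+k)Mv² gives v = √(2gh/(1+k)) = √(2 × 9.8 × 1.19 / 2) = 3.415 m/s.
The angular speed follows from ω = v/R = 3.415/0.16 ≈ 21.3 rad/s.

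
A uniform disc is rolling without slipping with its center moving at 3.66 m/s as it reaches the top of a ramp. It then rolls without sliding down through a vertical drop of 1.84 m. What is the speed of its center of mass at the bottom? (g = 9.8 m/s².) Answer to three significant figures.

v ≈ 6.12 m/s

With I = (1/2)MR², the ratio k = I/(MR²) is 0.5.
The rolling condition ω = v/R makes the rotational term ½I(v/R)² = ½kMv², so KE_total = ½(1+k)Mv² = (3/4)Mv².
Energy conservation: (3/4)Mv₀² + Mgh = (3/4)Mv², so v² = v₀² + 2gh/(1+k).
v = √(3.66² + 2×9.8×1.84/1.5) = √37.44 ≈ 6.12 m/s.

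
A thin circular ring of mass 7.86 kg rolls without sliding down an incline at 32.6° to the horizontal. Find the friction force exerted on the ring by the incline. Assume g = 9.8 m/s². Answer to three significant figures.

For this body I = MR², i.e. k = I/(MR²) = 1.
Translational: Mg sinθ − f = Ma. Rotational about the CM: fR = Iα = kMRa, so f = kMa.
Combining, a = g sinθ/(1+k) and f = kMa = kMg sinθ/(1+k).
f = 1 × 7.86 × 9.8 × sin32.6° / 2 ≈ 20.8 N.

f ≈ 20.8 N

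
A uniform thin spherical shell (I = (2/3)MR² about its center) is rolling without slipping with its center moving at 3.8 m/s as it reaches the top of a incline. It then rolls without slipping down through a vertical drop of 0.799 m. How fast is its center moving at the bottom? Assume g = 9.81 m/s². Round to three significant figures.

The moment of inertia is (2/3)MR², giving k ≡ I/(MR²) = 2/3.
The rolling condition ω = v/R makes the rotational term ½I(v/R)² = ½kMv², so KE_total = ½(1+k)Mv² = (5/6)Mv².
Conserving energy between top and bottom: (5/6)Mv² = (5/6)Mv₀² + Mgh, hence v² = v₀² + 2gh/(1+k).
v = √(3.8² + 2×9.81×0.799/1.667) = √23.85 ≈ 4.88 m/s.

v ≈ 4.88 m/s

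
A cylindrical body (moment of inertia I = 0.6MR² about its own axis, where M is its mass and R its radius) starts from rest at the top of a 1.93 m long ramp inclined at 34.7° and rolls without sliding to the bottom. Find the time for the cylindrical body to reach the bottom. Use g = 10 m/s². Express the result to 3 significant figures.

Here I = 0.6MR², so the shape factor k = I/(MR²) = 0.6.
Newton's second law down the slope: Mg sinθ − f = Ma. The torque equation fR = Iα (with α = a/R) gives f = kMa.
Hence a = g sinθ/(1+k) = 10×sin34.7°/1.6 = 3.558 m/s².
With constant a from rest, t = √(2L/a) = √(2·1.93/3.558) ≈ 1.04 s.

t ≈ 1.04 s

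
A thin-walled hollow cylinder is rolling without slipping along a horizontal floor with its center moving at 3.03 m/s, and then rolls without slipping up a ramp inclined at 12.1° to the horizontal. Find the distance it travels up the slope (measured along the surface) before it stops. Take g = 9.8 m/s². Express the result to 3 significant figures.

d ≈ 4.47 m

For this body I = MR², i.e. k = I/(MR²) = 1.
Since it rolls without slipping, ω = v/R and KE = ½Mv² + ½Iω² = ½(1+k)Mv² = Mv².
Setting this equal to Mgh gives the vertical rise h = (1+k)v₀²/(2g) = 2×3.03²/(2×9.8) = 0.9368 m.
The distance along the slope is d = h/sinθ = 0.9368/sin12.1° ≈ 4.47 m.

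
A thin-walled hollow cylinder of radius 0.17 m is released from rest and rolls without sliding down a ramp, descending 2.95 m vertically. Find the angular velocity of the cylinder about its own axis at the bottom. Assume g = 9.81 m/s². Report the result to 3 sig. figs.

With I = MR², the ratio k = I/(MR²) is 1.
The rolling condition ω = v/R makes the rotational term ½I(v/R)² = ½kMv², so KE_total = ½(1+k)Mv² = Mv².
Energy conservation Mgh = ½(1+k)Mv² gives v = √(2gh/(1+k)) = √(2 × 9.81 × 2.95 / 2) = 5.38 m/s.
The angular speed follows from ω = v/R = 5.38/0.17 ≈ 31.6 rad/s.

ω ≈ 31.6 rad/s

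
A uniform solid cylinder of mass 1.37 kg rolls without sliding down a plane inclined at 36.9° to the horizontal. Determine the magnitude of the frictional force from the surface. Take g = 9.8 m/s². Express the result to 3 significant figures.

f ≈ 2.69 N

Here I = (1/2)MR², so the shape factor k = I/(MR²) = 0.5.
Translational: Mg sinθ − f = Ma. Rotational about the CM: fR = Iα = kMRa, so f = kMa.
Combining, a = g sinθ/(1+k) and f = kMa = kMg sinθ/(1+k).
f = 0.5 × 1.37 × 9.8 × sin36.9° / 1.5 ≈ 2.69 N.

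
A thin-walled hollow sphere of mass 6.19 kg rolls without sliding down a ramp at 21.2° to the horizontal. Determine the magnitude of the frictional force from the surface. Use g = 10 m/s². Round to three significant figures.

The moment of inertia is (2/3)MR², giving k ≡ I/(MR²) = 2/3.
Translational: Mg sinθ − f = Ma. Rotational about the CM: fR = Iα = kMRa, so f = kMa.
Combining, a = g sinθ/(1+k) and f = kMa = kMg sinθ/(1+k).
f = (2/3) × 6.19 × 10 × sin21.2° / 1.667 ≈ 8.95 N.

f ≈ 8.95 N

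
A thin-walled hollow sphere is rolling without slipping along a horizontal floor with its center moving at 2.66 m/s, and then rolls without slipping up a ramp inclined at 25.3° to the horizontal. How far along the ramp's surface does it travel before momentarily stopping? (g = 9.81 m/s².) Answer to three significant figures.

d ≈ 1.41 m

For this body I = (2/3)MR², i.e. k = I/(MR²) = 2/3.
Rolling without slipping gives ω = v/R, so the total kinetic energy is ½Mv² + ½Iω² = ½(1+k)Mv² = (5/6)Mv².
Setting this equal to Mgh gives the vertical rise h = (1+k)v₀²/(2g) = 1.667×2.66²/(2×9.81) = 0.6011 m.
The distance along the slope is d = h/sinθ = 0.6011/sin25.3° ≈ 1.41 m.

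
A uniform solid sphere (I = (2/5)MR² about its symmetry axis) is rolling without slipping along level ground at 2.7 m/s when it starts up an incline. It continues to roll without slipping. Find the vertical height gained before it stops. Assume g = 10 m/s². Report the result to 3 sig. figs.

With I = (2/5)MR², the ratio k = I/(MR²) is 0.4.
Pure rolling means v = ωR; then KE = ½Mv² + ½I(v/R)² = ½(1+k)Mv² = (7/10)Mv².
All of this converts to potential energy at the highest point: (7/10)Mv₀² = Mgh.
Thus h = (1+k)v₀²/(2g) = 1.4 × 2.7² / (2 × 10) ≈ 0.510 m.

h ≈ 0.510 m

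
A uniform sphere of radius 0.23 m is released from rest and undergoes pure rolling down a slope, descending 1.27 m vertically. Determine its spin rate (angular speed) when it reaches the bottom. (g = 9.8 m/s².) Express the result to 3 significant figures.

With I = (2/5)MR², the ratio k = I/(MR²) is 0.4.
Rolling without slipping gives ω = v/R, so the total kinetic energy is ½Mv² + ½Iω² = ½(1+k)Mv² = (7/10)Mv².
Energy conservation Mgh = ½(1+k)Mv² gives v = √(2gh/(1+k)) = √(2 × 9.8 × 1.27 / 1.4) = 4.217 m/s.
Then ω = v/R = 4.217 / 0.23 ≈ 18.3 rad/s.

ω ≈ 18.3 rad/s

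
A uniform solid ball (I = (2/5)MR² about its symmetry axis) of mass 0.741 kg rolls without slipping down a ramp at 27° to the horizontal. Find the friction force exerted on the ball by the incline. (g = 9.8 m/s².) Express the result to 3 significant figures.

The moment of inertia is (2/5)MR², giving k ≡ I/(MR²) = 0.4.
Translational: Mg sinθ − f = Ma. Rotational about the CM: fR = Iα = kMRa, so f = kMa.
Combining, a = g sinθ/(1+k) and f = kMa = kMg sinθ/(1+k).
f = 0.4 × 0.741 × 9.8 × sin27° / 1.4 ≈ 0.942 N.

f ≈ 0.942 N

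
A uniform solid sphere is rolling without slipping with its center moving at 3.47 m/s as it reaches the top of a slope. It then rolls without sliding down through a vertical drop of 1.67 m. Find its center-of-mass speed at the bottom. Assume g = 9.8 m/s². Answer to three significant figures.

Here I = (2/5)MR², so the shape factor k = I/(MR²) = 0.4.
Since it rolls without slipping, ω = v/R and KE = ½Mv² + ½Iω² = ½(1+k)Mv² = (7/10)Mv².
Conserving energy between top and bottom: (7/10)Mv² = (7/10)Mv₀² + Mgh, hence v² = v₀² + 2gh/(1+k).
v = √(3.47² + 2×9.8×1.67/1.4) = √35.42 ≈ 5.95 m/s.

v ≈ 5.95 m/s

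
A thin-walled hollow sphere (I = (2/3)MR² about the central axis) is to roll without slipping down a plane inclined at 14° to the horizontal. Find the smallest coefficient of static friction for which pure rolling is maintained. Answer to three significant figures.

For this body I = (2/3)MR², i.e. k = I/(MR²) = 2/3.
Translational: Mg sinθ − f = Ma. Rotational about the CM: fR = Iα = kMRa, so f = kMa.
These give a = g sinθ/(1+k) and the required friction f = kMg sinθ/(1+k).
The normal force is N = Mg cosθ, so μ_min = f/N = k tanθ/(1+k).
μ_min = (2/3) × tan14° / 1.667 ≈ 0.0997.

μ_min ≈ 0.0997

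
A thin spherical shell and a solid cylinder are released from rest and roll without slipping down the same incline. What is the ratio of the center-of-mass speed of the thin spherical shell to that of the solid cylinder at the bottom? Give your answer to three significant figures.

v_ratio ≈ 0.949

Each satisfies Mgh = ½(1+k)Mv² with k = I/(MR²), so v ∝ 1/√(1+k).
For the thin spherical shell k = 2/3; for the solid cylinder k = 0.5.
v₁/v₂ = √((1+k₂)/(1+k₁)) = √(1.5/1.667) ≈ 0.949.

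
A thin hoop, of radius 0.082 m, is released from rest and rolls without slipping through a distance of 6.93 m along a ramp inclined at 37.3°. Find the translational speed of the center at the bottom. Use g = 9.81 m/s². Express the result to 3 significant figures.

Here I = MR², so the shape factor k = I/(MR²) = 1.
Since it rolls without slipping, ω = v/R and KE = ½Mv² + ½Iω² = ½(1+k)Mv² = Mv².
The vertical drop is h = L sinθ = 6.93 × sin37.3° = 4.199 m.
Energy conservation: Mgh = Mv², so v = √(2gh/(1+k)) = √(2 × 9.81 × 4.199 / 2) ≈ 6.42 m/s.

v ≈ 6.42 m/s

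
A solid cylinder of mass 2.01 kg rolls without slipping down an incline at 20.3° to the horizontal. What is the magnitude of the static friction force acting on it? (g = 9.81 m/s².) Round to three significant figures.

f ≈ 2.28 N

With I = (1/2)MR², the ratio k = I/(MR²) is 0.5.
Along the incline Mg sinθ − f = Ma, and torque about the center fR = Iα = kMR²(a/R) gives f = kMa.
Combining, a = g sinθ/(1+k) and f = kMa = kMg sinθ/(1+k).
f = 0.5 × 2.01 × 9.81 × sin20.3° / 1.5 ≈ 2.28 N.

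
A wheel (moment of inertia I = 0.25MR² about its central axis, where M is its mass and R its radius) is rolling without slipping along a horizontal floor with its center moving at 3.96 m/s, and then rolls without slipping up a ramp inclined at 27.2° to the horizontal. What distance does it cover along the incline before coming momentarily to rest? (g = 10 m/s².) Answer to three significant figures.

d ≈ 2.14 m

Here I = 0.25MR², so the shape factor k = I/(MR²) = 0.25.
Since it rolls without slipping, ω = v/R and KE = ½Mv² + ½Iω² = ½(1+k)Mv² = (5/8)Mv².
Setting this equal to Mgh gives the vertical rise h = (1+k)v₀²/(2g) = 1.25×3.96²/(2×10) = 0.9801 m.
Along the incline, d = h/sinθ = 0.9801/sin27.2° ≈ 2.14 m.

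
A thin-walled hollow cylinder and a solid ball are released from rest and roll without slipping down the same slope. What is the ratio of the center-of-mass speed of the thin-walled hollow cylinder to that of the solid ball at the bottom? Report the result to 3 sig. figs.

v_ratio ≈ 0.837

Each satisfies Mgh = ½(1+k)Mv² with k = I/(MR²), so v ∝ 1/√(1+k).
For the thin-walled hollow cylinder k = 1; for the solid ball k = 0.4.
v₁/v₂ = √((1+k₂)/(1+k₁)) = √(1.4/2) ≈ 0.837.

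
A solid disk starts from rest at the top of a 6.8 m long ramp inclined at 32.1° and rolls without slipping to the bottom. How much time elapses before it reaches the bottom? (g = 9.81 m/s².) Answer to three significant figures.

t ≈ 1.98 s

The moment of inertia is (1/2)MR², giving k ≡ I/(MR²) = 0.5.
Newton's second law down the slope: Mg sinθ − f = Ma. The torque equation fR = Iα (with α = a/R) gives f = kMa.
Hence a = g sinθ/(1+k) = 9.81×sin32.1°/1.5 = 3.475 m/s².
Starting from rest, L = ½at², so t = √(2L/a) = √(2×6.8/3.475) ≈ 1.98 s.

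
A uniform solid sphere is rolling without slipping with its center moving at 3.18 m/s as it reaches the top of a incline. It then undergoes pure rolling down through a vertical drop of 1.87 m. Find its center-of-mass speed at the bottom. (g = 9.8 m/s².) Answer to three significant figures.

For this body I = (2/5)MR², i.e. k = I/(MR²) = 0.4.
Since it rolls without slipping, ω = v/R and KE = ½Mv² + ½Iω² = ½(1+k)Mv² = (7/10)Mv².
Energy conservation: (7/10)Mv₀² + Mgh = (7/10)Mv², so v² = v₀² + 2gh/(1+k).
v = √(3.18² + 2×9.8×1.87/1.4) = √36.29 ≈ 6.02 m/s.

v ≈ 6.02 m/s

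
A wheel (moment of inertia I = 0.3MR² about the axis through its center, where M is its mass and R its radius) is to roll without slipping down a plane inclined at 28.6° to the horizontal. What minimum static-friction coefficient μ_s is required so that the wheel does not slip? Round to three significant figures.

The moment of inertia is 0.3MR², giving k ≡ I/(MR²) = 0.3.
Along the incline Mg sinθ − f = Ma, and torque about the center fR = Iα = kMR²(a/R) gives f = kMa.
These give a = g sinθ/(1+k) and the required friction f = kMg sinθ/(1+k).
The normal force is N = Mg cosθ, so μ_min = f/N = k tanθ/(1+k).
μ_min = 0.3 × tan28.6° / 1.3 ≈ 0.126.

μ_min ≈ 0.126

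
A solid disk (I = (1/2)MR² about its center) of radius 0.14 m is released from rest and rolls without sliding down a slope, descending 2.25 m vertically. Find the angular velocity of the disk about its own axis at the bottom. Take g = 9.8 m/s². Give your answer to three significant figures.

Here I = (1/2)MR², so the shape factor k = I/(MR²) = 0.5.
Since it rolls without slipping, ω = v/R and KE = ½Mv² + ½Iω² = ½(1+k)Mv² = (3/4)Mv².
Energy conservation Mgh = ½(1+k)Mv² gives v = √(2gh/(1+k)) = √(2 × 9.8 × 2.25 / 1.5) = 5.422 m/s.
Then ω = v/R = 5.422 / 0.14 ≈ 38.7 rad/s.

ω ≈ 38.7 rad/s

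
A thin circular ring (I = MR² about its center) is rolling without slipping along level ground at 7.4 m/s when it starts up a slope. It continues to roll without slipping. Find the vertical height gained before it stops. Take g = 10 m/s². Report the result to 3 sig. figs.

h ≈ 5.48 m

For this body I = MR², i.e. k = I/(MR²) = 1.
Pure rolling means v = ωR; then KE = ½Mv² + ½I(v/R)² = ½(1+k)Mv² = Mv².
At the top the kinetic energy is zero, so Mv₀² = Mgh.
Thus h = (1+k)v₀²/(2g) = 2 × 7.4² / (2 × 10) ≈ 5.48 m.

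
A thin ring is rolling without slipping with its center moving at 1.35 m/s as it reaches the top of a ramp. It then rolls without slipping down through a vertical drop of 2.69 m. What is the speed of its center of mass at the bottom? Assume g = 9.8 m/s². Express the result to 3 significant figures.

The moment of inertia is MR², giving k ≡ I/(MR²) = 1.
Since it rolls without slipping, ω = v/R and KE = ½Mv² + ½Iω² = ½(1+k)Mv² = Mv².
Energy conservation: Mv₀² + Mgh = Mv², so v² = v₀² + 2gh/(1+k).
v = √(1.35² + 2×9.8×2.69/2) = √28.18 ≈ 5.31 m/s.

v ≈ 5.31 m/s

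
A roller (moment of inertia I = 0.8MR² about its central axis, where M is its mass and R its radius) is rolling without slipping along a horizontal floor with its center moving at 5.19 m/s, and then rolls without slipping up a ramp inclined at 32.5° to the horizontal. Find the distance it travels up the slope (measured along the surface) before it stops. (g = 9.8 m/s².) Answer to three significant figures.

For this body I = 0.8MR², i.e. k = I/(MR²) = 0.8.
Pure rolling means v = ωR; then KE = ½Mv² + ½I(v/R)² = ½(1+k)Mv² = (9/10)Mv².
Setting this equal to Mgh gives the vertical rise h = (1+k)v₀²/(2g) = 1.8×5.19²/(2×9.8) = 2.474 m.
The distance along the slope is d = h/sinθ = 2.474/sin32.5° ≈ 4.60 m.

d ≈ 4.60 m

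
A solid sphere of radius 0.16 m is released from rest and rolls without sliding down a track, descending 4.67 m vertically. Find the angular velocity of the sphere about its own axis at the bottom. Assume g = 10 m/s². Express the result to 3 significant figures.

With I = (2/5)MR², the ratio k = I/(MR²) is 0.4.
Pure rolling means v = ωR; then KE = ½Mv² + ½I(v/R)² = ½(1+k)Mv² = (7/10)Mv².
Energy conservation Mgh = ½(1+k)Mv² gives v = √(2gh/(1+k)) = √(2 × 10 × 4.67 / 1.4) = 8.168 m/s.
The angular speed follows from ω = v/R = 8.168/0.16 ≈ 51.0 rad/s.

ω ≈ 51.0 rad/s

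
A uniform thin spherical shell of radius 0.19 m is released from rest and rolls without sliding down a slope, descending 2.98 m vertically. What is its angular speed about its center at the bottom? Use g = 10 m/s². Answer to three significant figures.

For this body I = (2/3)MR², i.e. k = I/(MR²) = 2/3.
The rolling condition ω = v/R makes the rotational term ½I(v/R)² = ½kMv², so KE_total = ½(1+k)Mv² = (5/6)Mv².
Energy conservation Mgh = ½(1+k)Mv² gives v = √(2gh/(1+k)) = √(2 × 10 × 2.98 / 1.667) = 5.98 m/s.
The angular speed follows from ω = v/R = 5.98/0.19 ≈ 31.5 rad/s.

ω ≈ 31.5 rad/s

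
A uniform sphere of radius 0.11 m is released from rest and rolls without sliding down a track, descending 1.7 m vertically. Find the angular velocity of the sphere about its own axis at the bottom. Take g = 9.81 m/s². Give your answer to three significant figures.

Here I = (2/5)MR², so the shape factor k = I/(MR²) = 0.4.
Since it rolls without slipping, ω = v/R and KE = ½Mv² + ½Iω² = ½(1+k)Mv² = (7/10)Mv².
Energy conservation Mgh = ½(1+k)Mv² gives v = √(2gh/(1+k)) = √(2 × 9.81 × 1.7 / 1.4) = 4.881 m/s.
Then ω = v/R = 4.881 / 0.11 ≈ 44.4 rad/s.

ω ≈ 44.4 rad/s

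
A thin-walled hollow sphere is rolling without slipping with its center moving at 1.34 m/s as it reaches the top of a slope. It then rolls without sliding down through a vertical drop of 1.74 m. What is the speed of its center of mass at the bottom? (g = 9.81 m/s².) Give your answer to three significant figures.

With I = (2/3)MR², the ratio k = I/(MR²) is 2/3.
Rolling without slipping gives ω = v/R, so the total kinetic energy is ½Mv² + ½Iω² = ½(1+k)Mv² = (5/6)Mv².
Conserving energy between top and bottom: (5/6)Mv² = (5/6)Mv₀² + Mgh, hence v² = v₀² + 2gh/(1+k).
v = √(1.34² + 2×9.81×1.74/1.667) = √22.28 ≈ 4.72 m/s.

v ≈ 4.72 m/s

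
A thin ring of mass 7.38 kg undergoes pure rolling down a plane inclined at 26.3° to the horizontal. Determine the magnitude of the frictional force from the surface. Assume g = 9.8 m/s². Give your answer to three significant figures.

For this body I = MR², i.e. k = I/(MR²) = 1.
Along the incline Mg sinθ − f = Ma, and torque about the center fR = Iα = kMR²(a/R) gives f = kMa.
Combining, a = g sinθ/(1+k) and f = kMa = kMg sinθ/(1+k).
f = 1 × 7.38 × 9.8 × sin26.3° / 2 ≈ 16.0 N.

f ≈ 16.0 N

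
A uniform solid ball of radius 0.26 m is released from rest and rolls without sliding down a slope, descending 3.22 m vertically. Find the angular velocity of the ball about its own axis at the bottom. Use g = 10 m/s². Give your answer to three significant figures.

For this body I = (2/5)MR², i.e. k = I/(MR²) = 0.4.
Since it rolls without slipping, ω = v/R and KE = ½Mv² + ½Iω² = ½(1+k)Mv² = (7/10)Mv².
Energy conservation Mgh = ½(1+k)Mv² gives v = √(2gh/(1+k)) = √(2 × 10 × 3.22 / 1.4) = 6.782 m/s.
The angular speed follows from ω = v/R = 6.782/0.26 ≈ 26.1 rad/s.

ω ≈ 26.1 rad/s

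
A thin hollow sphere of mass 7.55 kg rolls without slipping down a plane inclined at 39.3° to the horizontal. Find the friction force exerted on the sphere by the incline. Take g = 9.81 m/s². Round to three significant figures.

The moment of inertia is (2/3)MR², giving k ≡ I/(MR²) = 2/3.
Translational: Mg sinθ − f = Ma. Rotational about the CM: fR = Iα = kMRa, so f = kMa.
Combining, a = g sinθ/(1+k) and f = kMa = kMg sinθ/(1+k).
f = (2/3) × 7.55 × 9.81 × sin39.3° / 1.667 ≈ 18.8 N.

f ≈ 18.8 N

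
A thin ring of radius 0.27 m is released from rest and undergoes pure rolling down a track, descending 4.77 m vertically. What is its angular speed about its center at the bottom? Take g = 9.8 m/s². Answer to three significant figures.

With I = MR², the ratio k = I/(MR²) is 1.
Since it rolls without slipping, ω = v/R and KE = ½Mv² + ½Iω² = ½(1+k)Mv² = Mv².
Energy conservation Mgh = ½(1+k)Mv² gives v = √(2gh/(1+k)) = √(2 × 9.8 × 4.77 / 2) = 6.837 m/s.
Then ω = v/R = 6.837 / 0.27 ≈ 25.3 rad/s.

ω ≈ 25.3 rad/s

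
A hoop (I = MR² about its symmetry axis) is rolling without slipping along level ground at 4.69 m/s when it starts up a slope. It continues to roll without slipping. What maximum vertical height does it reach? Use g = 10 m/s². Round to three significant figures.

For this body I = MR², i.e. k = I/(MR²) = 1.
Since it rolls without slipping, ω = v/R and KE = ½Mv² + ½Iω² = ½(1+k)Mv² = Mv².
All of this converts to potential energy at the highest point: Mv₀² = Mgh.
Thus h = (1+k)v₀²/(2g) = 2 × 4.69² / (2 × 10) ≈ 2.20 m.

h ≈ 2.20 m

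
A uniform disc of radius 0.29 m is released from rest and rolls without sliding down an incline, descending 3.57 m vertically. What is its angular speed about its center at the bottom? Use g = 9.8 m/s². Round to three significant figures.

For this body I = (1/2)MR², i.e. k = I/(MR²) = 0.5.
The rolling condition ω = v/R makes the rotational term ½I(v/R)² = ½kMv², so KE_total = ½(1+k)Mv² = (3/4)Mv².
Energy conservation Mgh = ½(1+k)Mv² gives v = √(2gh/(1+k)) = √(2 × 9.8 × 3.57 / 1.5) = 6.83 m/s.
The angular speed follows from ω = v/R = 6.83/0.29 ≈ 23.6 rad/s.

ω ≈ 23.6 rad/s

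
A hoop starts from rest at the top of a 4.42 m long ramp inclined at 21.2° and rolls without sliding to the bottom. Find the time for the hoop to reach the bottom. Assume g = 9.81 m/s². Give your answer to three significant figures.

t ≈ 2.23 s

For this body I = MR², i.e. k = I/(MR²) = 1.
Along the incline Mg sinθ − f = Ma, and torque about the center fR = Iα = kMR²(a/R) gives f = kMa.
Hence a = g sinθ/(1+k) = 9.81×sin21.2°/2 = 1.774 m/s².
With constant a from rest, t = √(2L/a) = √(2·4.42/1.774) ≈ 2.23 s.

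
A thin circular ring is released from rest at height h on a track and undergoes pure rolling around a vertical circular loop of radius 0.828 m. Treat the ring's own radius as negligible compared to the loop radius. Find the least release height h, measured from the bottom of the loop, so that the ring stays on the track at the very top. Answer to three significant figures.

h_min ≈ 2.48 m

For this body I = MR², i.e. k = I/(MR²) = 1.
At the top of the loop, the minimum-contact condition is Mg = Mv_top²/r, so v_top² = gr.
With ω = v/R, the kinetic energy at speed v is ½(1+k)Mv² = Mv².
Energy conservation from release (height h) to the top (height 2r): Mgh = Mg(2r) + M·gr.
Thus h_min = 2r + (1+k)r/2 = r(2 + 2/2) = 0.828 × 3 ≈ 2.48 m.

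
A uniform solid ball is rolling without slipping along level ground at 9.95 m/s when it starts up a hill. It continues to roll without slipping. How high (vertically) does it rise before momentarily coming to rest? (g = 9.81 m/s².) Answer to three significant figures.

For this body I = (2/5)MR², i.e. k = I/(MR²) = 0.4.
The rolling condition ω = v/R makes the rotational term ½I(v/R)² = ½kMv², so KE_total = ½(1+k)Mv² = (7/10)Mv².
At the top the kinetic energy is zero, so (7/10)Mv₀² = Mgh.
Thus h = (1+k)v₀²/(2g) = 1.4 × 9.95² / (2 × 9.81) ≈ 7.06 m.

h ≈ 7.06 m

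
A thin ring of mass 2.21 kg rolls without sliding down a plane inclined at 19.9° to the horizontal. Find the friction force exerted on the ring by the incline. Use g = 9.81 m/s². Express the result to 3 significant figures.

With I = MR², the ratio k = I/(MR²) is 1.
Newton's second law down the slope: Mg sinθ − f = Ma. The torque equation fR = Iα (with α = a/R) gives f = kMa.
Combining, a = g sinθ/(1+k) and f = kMa = kMg sinθ/(1+k).
f = 1 × 2.21 × 9.81 × sin19.9° / 2 ≈ 3.69 N.

f ≈ 3.69 N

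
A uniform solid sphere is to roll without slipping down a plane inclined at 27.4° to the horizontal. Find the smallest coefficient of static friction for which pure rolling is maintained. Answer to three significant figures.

The moment of inertia is (2/5)MR², giving k ≡ I/(MR²) = 0.4.
Translational: Mg sinθ − f = Ma. Rotational about the CM: fR = Iα = kMRa, so f = kMa.
These give a = g sinθ/(1+k) and the required friction f = kMg sinθ/(1+k).
The normal force is N = Mg cosθ, so μ_min = f/N = k tanθ/(1+k).
μ_min = 0.4 × tan27.4° / 1.4 ≈ 0.148.

μ_min ≈ 0.148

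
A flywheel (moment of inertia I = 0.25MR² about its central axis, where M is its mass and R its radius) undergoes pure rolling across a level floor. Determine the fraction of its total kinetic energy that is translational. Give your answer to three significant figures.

fraction ≈ 0.800

Here I = 0.25MR², so the shape factor k = I/(MR²) = 0.25.
Since ω = v/R, the translational part is ½Mv² and the rotational part is ½I(v/R)² = ½kMv²; the total is ½(1+k)Mv².
The translational fraction is therefore 1/(1+k) = 1/1.25 ≈ 0.800.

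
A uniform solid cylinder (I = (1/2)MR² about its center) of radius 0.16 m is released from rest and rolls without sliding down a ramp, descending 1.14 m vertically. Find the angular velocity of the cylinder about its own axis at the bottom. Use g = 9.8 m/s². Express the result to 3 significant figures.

ω ≈ 24.1 rad/s

The moment of inertia is (1/2)MR², giving k ≡ I/(MR²) = 0.5.
Pure rolling means v = ωR; then KE = ½Mv² + ½I(v/R)² = ½(1+k)Mv² = (3/4)Mv².
Energy conservation Mgh = ½(1+k)Mv² gives v = √(2gh/(1+k)) = √(2 × 9.8 × 1.14 / 1.5) = 3.86 m/s.
Then ω = v/R = 3.86 / 0.16 ≈ 24.1 rad/s.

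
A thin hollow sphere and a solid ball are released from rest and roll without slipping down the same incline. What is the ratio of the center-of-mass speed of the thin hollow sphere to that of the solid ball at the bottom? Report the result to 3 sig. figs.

Each satisfies Mgh = ½(1+k)Mv² with k = I/(MR²), so v ∝ 1/√(1+k).
For the thin hollow sphere k = 2/3; for the solid ball k = 0.4.
v₁/v₂ = √((1+k₂)/(1+k₁)) = √(1.4/1.667) ≈ 0.917.

v_ratio ≈ 0.917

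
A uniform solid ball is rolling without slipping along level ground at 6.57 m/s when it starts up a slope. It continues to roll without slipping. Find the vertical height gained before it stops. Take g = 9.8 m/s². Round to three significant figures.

Here I = (2/5)MR², so the shape factor k = I/(MR²) = 0.4.
The rolling condition ω = v/R makes the rotational term ½I(v/R)² = ½kMv², so KE_total = ½(1+k)Mv² = (7/10)Mv².
All of this converts to potential energy at the highest point: (7/10)Mv₀² = Mgh.
Thus h = (1+k)v₀²/(2g) = 1.4 × 6.57² / (2 × 9.8) ≈ 3.08 m.

h ≈ 3.08 m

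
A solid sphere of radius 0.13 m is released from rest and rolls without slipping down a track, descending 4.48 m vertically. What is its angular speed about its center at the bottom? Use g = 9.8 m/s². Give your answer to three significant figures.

ω ≈ 60.9 rad/s

The moment of inertia is (2/5)MR², giving k ≡ I/(MR²) = 0.4.
Pure rolling means v = ωR; then KE = ½Mv² + ½I(v/R)² = ½(1+k)Mv² = (7/10)Mv².
Energy conservation Mgh = ½(1+k)Mv² gives v = √(2gh/(1+k)) = √(2 × 9.8 × 4.48 / 1.4) = 7.92 m/s.
The angular speed follows from ω = v/R = 7.92/0.13 ≈ 60.9 rad/s.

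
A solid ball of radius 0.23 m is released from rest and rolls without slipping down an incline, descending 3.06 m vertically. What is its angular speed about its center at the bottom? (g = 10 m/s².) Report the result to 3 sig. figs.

Here I = (2/5)MR², so the shape factor k = I/(MR²) = 0.4.
The rolling condition ω = v/R makes the rotational term ½I(v/R)² = ½kMv², so KE_total = ½(1+k)Mv² = (7/10)Mv².
Energy conservation Mgh = ½(1+k)Mv² gives v = √(2gh/(1+k)) = √(2 × 10 × 3.06 / 1.4) = 6.612 m/s.
The angular speed follows from ω = v/R = 6.612/0.23 ≈ 28.7 rad/s.

ω ≈ 28.7 rad/s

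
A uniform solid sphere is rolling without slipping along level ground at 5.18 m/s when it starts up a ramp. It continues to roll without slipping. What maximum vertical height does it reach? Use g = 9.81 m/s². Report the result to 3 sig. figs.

h ≈ 1.91 m

With I = (2/5)MR², the ratio k = I/(MR²) is 0.4.
Pure rolling means v = ωR; then KE = ½Mv² + ½I(v/R)² = ½(1+k)Mv² = (7/10)Mv².
All of this converts to potential energy at the highest point: (7/10)Mv₀² = Mgh.
Thus h = (1+k)v₀²/(2g) = 1.4 × 5.18² / (2 × 9.81) ≈ 1.91 m.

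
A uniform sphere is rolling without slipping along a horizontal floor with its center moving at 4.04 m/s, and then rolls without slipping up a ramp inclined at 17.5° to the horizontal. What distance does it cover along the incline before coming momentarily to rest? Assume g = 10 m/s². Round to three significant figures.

With I = (2/5)MR², the ratio k = I/(MR²) is 0.4.
Pure rolling means v = ωR; then KE = ½Mv² + ½I(v/R)² = ½(1+k)Mv² = (7/10)Mv².
Setting this equal to Mgh gives the vertical rise h = (1+k)v₀²/(2g) = 1.4×4.04²/(2×10) = 1.143 m.
Along the incline, d = h/sinθ = 1.143/sin17.5° ≈ 3.80 m.

d ≈ 3.80 m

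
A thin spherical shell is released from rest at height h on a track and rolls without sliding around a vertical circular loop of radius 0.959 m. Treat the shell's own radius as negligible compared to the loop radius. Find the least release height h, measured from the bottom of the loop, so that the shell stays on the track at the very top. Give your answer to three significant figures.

The moment of inertia is (2/3)MR², giving k ≡ I/(MR²) = 2/3.
At the top of the loop, the minimum-contact condition is Mg = Mv_top²/r, so v_top² = gr.
With ω = v/R, the kinetic energy at speed v is ½(1+k)Mv² = (5/6)Mv².
Energy conservation from release (height h) to the top (height 2r): Mgh = Mg(2r) + (5/6)M·gr.
Thus h_min = 2r + (1+k)r/2 = r(2 + 1.667/2) = 0.959 × 2.833 ≈ 2.72 m.

h_min ≈ 2.72 m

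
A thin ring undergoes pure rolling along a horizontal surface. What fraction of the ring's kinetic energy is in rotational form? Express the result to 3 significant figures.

fraction ≈ 0.500

For this body I = MR², i.e. k = I/(MR²) = 1.
Since ω = v/R, the translational part is ½Mv² and the rotational part is ½I(v/R)² = ½kMv²; the total is ½(1+k)Mv².
The rotational fraction is therefore k/(1+k) = 1/2 ≈ 0.500.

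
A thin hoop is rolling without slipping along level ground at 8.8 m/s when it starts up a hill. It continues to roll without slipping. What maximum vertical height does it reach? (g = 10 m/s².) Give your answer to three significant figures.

With I = MR², the ratio k = I/(MR²) is 1.
The rolling condition ω = v/R makes the rotational term ½I(v/R)² = ½kMv², so KE_total = ½(1+k)Mv² = Mv².
At the top the kinetic energy is zero, so Mv₀² = Mgh.
Thus h = (1+k)v₀²/(2g) = 2 × 8.8² / (2 × 10) ≈ 7.74 m.

h ≈ 7.74 m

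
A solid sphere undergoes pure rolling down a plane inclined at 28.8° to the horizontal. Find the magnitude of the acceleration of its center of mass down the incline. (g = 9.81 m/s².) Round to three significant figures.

Here I = (2/5)MR², so the shape factor k = I/(MR²) = 0.4.
Along the incline Mg sinθ − f = Ma, and torque about the center fR = Iα = kMR²(a/R) gives f = kMa.
Eliminating f: Mg sinθ = (1+k)Ma, so a = g sinθ/(1+k) = 9.81 × sin28.8° / 1.4 ≈ 3.38 m/s².

a ≈ 3.38 m/s²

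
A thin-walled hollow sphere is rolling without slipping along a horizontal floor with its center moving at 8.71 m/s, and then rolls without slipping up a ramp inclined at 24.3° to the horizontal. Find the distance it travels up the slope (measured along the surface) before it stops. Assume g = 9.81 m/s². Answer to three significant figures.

Here I = (2/3)MR², so the shape factor k = I/(MR²) = 2/3.
Pure rolling means v = ωR; then KE = ½Mv² + ½I(v/R)² = ½(1+k)Mv² = (5/6)Mv².
Setting this equal to Mgh gives the vertical rise h = (1+k)v₀²/(2g) = 1.667×8.71²/(2×9.81) = 6.444 m.
Along the incline, d = h/sinθ = 6.444/sin24.3° ≈ 15.7 m.

d ≈ 15.7 m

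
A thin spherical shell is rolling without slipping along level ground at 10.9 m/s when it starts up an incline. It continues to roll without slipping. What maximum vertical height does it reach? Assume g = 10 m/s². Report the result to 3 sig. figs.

h ≈ 9.90 m

The moment of inertia is (2/3)MR², giving k ≡ I/(MR²) = 2/3.
Rolling without slipping gives ω = v/R, so the total kinetic energy is ½Mv² + ½Iω² = ½(1+k)Mv² = (5/6)Mv².
All of this converts to potential energy at the highest point: (5/6)Mv₀² = Mgh.
Thus h = (1+k)v₀²/(2g) = 1.667 × 10.9² / (2 × 10) ≈ 9.90 m.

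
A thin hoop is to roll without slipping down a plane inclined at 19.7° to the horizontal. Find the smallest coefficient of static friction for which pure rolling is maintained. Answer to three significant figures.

μ_min ≈ 0.179

The moment of inertia is MR², giving k ≡ I/(MR²) = 1.
Translational: Mg sinθ − f = Ma. Rotational about the CM: fR = Iα = kMRa, so f = kMa.
These give a = g sinθ/(1+k) and the required friction f = kMg sinθ/(1+k).
With N = Mg cosθ, the no-slip condition f ≤ μN gives μ_min = f/N = k tanθ/(1+k).
μ_min = 1 × tan19.7° / 2 ≈ 0.179.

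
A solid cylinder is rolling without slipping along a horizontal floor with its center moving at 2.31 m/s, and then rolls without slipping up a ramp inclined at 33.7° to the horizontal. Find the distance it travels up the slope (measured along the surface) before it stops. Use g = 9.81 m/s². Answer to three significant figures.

The moment of inertia is (1/2)MR², giving k ≡ I/(MR²) = 0.5.
The rolling condition ω = v/R makes the rotational term ½I(v/R)² = ½kMv², so KE_total = ½(1+k)Mv² = (3/4)Mv².
Setting this equal to Mgh gives the vertical rise h = (1+k)v₀²/(2g) = 1.5×2.31²/(2×9.81) = 0.408 m.
The distance along the slope is d = h/sinθ = 0.408/sin33.7° ≈ 0.735 m.

d ≈ 0.735 m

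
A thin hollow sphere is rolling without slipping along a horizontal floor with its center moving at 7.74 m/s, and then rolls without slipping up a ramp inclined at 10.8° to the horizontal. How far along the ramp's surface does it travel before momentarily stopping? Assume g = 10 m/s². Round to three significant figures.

Here I = (2/3)MR², so the shape factor k = I/(MR²) = 2/3.
Rolling without slipping gives ω = v/R, so the total kinetic energy is ½Mv² + ½Iω² = ½(1+k)Mv² = (5/6)Mv².
Setting this equal to Mgh gives the vertical rise h = (1+k)v₀²/(2g) = 1.667×7.74²/(2×10) = 4.992 m.
Along the incline, d = h/sinθ = 4.992/sin10.8° ≈ 26.6 m.

d ≈ 26.6 m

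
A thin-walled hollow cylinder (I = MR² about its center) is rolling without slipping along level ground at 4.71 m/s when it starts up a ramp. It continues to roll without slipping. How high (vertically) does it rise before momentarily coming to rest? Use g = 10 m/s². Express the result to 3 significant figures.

The moment of inertia is MR², giving k ≡ I/(MR²) = 1.
The rolling condition ω = v/R makes the rotational term ½I(v/R)² = ½kMv², so KE_total = ½(1+k)Mv² = Mv².
At the top the kinetic energy is zero, so Mv₀² = Mgh.
Thus h = (1+k)v₀²/(2g) = 2 × 4.71² / (2 × 10) ≈ 2.22 m.

h ≈ 2.22 m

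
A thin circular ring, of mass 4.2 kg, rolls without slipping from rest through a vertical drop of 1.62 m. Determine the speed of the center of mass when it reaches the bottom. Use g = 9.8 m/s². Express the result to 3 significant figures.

v ≈ 3.98 m/s

For this body I = MR², i.e. k = I/(MR²) = 1.
Pure rolling means v = ωR; then KE = ½Mv² + ½I(v/R)² = ½(1+k)Mv² = Mv².
Setting Mgh = Mv² gives v = √(2gh/(1+k)) = √(2·9.8·1.62/2) ≈ 3.98 m/s.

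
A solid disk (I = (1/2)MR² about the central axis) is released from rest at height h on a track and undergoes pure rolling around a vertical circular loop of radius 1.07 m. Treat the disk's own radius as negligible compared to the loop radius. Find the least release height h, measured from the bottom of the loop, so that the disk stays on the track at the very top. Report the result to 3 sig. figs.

h_min ≈ 2.94 m

Here I = (1/2)MR², so the shape factor k = I/(MR²) = 0.5.
At the top, contact is just lost when gravity alone supplies the centripetal force: Mg = Mv_top²/r, i.e. v_top² = gr.
With ω = v/R, the kinetic energy at speed v is ½(1+k)Mv² = (3/4)Mv².
Energy conservation from release (height h) to the top (height 2r): Mgh = Mg(2r) + (3/4)M·gr.
Thus h_min = 2r + (1+k)r/2 = r(2 + 1.5/2) = 1.07 × 2.75 ≈ 2.94 m.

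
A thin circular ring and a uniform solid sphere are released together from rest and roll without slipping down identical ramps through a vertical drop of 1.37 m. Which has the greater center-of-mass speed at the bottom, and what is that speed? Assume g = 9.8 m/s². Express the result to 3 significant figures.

the uniform solid sphere, at v ≈ 4.38 m/s

For rolling without slipping, Mgh = ½(1+k)Mv² where k = I/(MR²), so v = √(2gh/(1+k)).
Thin circular ring: k = 1, giving v = √(2×9.8×1.37/2) = 3.664 m/s.
Uniform solid sphere: k = 0.4, giving v = √(2×9.8×1.37/1.4) = 4.379 m/s.
The smaller k wins: the uniform solid sphere, at ≈ 4.38 m/s.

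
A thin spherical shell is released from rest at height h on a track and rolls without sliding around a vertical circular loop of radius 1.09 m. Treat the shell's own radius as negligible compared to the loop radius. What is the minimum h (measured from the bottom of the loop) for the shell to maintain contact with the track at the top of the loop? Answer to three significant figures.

h_min ≈ 3.09 m

Here I = (2/3)MR², so the shape factor k = I/(MR²) = 2/3.
At the top of the loop, the minimum-contact condition is Mg = Mv_top²/r, so v_top² = gr.
With ω = v/R, the kinetic energy at speed v is ½(1+k)Mv² = (5/6)Mv².
Energy conservation from release (height h) to the top (height 2r): Mgh = Mg(2r) + (5/6)M·gr.
Thus h_min = 2r + (1+k)r/2 = r(2 + 1.667/2) = 1.09 × 2.833 ≈ 3.09 m.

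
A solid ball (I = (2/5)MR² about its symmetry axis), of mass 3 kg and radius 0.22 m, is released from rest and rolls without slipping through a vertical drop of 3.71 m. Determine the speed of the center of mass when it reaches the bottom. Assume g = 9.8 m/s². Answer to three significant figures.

With I = (2/5)MR², the ratio k = I/(MR²) is 0.4.
Rolling without slipping gives ω = v/R, so the total kinetic energy is ½Mv² + ½Iω² = ½(1+k)Mv² = (7/10)Mv².
Setting Mgh = (7/10)Mv² gives v = √(2gh/(1+k)) = √(2·9.8·3.71/1.4) ≈ 7.21 m/s.

v ≈ 7.21 m/s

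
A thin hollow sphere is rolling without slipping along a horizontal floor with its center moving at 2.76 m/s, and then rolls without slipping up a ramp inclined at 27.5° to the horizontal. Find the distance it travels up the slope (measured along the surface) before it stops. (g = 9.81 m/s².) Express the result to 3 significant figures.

d ≈ 1.40 m

For this body I = (2/3)MR², i.e. k = I/(MR²) = 2/3.
The rolling condition ω = v/R makes the rotational term ½I(v/R)² = ½kMv², so KE_total = ½(1+k)Mv² = (5/6)Mv².
Setting this equal to Mgh gives the vertical rise h = (1+k)v₀²/(2g) = 1.667×2.76²/(2×9.81) = 0.6471 m.
The distance along the slope is d = h/sinθ = 0.6471/sin27.5° ≈ 1.40 m.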